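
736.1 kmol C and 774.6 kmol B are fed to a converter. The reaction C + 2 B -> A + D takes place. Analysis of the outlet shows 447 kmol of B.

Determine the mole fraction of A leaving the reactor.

0.122

For B: n = n₀ − 2ξ → 447 = 774.6 − 2ξ, giving ξ = 163.8 kmol.
Outlet amounts (n = n₀ + ν ξ):
  C: 736.1 − 1(163.8) = 572.3
  B: 774.6 − 2(163.8) = 447
  A: 0 + 1(163.8) = 163.8
  D: 0 + 1(163.8) = 163.8
Total out = 1347 kmol; y_A = 163.8 / 1347 = 0.1216.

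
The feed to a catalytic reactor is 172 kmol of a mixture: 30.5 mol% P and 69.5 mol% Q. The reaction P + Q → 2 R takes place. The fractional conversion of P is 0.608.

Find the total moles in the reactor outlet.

172 kmol

P reacted = 0.608 × 52.46 = 31.9 kmol; ν_P = −1, so ξ = 31.9/1 = 31.9 kmol.
Outlet amounts (n = n₀ + ν ξ):
  P: 52.46 − 1(31.9) = 20.56
  Q: 119.5 − 1(31.9) = 87.64
  R: 0 + 2(31.9) = 63.79
Total out = 20.56 + 87.64 + 63.79 = 172 kmol.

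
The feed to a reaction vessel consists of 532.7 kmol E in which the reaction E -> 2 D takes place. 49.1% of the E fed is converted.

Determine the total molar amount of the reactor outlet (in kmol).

E reacted = 0.491 × 532.7 = 261.6 kmol; ν_E = −1, so ξ = 261.6/1 = 261.6 kmol.
Outlet amounts (n = n₀ + ν ξ):
  E: 532.7 − 1(261.6) = 271.1
  D: 0 + 2(261.6) = 523.1
Total out = 271.1 + 523.1 = 794.3 kmol.

794 kmol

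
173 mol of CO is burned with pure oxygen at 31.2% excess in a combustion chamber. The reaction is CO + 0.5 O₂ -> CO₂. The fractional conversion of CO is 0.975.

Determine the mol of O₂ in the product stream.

Stoichiometric O₂ = 0.5 × 173 = 86.5 mol; O₂ fed = 86.5 × 1.312 = 113.5 mol.
Fuel reacted = 0.975 × 173 → ξ = 168.7 mol.
Outlet (n = n₀ + ν ξ):
  CO: 173 − 1(168.7) = 4.325
  O₂: 113.5 − 0.5(168.7) = 29.15
  CO₂: 0 + 1(168.7) = 168.7

29.2 mol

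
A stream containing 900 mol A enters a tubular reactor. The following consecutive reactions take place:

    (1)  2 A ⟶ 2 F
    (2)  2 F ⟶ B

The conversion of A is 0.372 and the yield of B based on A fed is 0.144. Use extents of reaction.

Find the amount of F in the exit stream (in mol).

75.6 mol

Conversion of A: A consumed = 2ξ₁ = 0.372 × 900 → ξ₁ = 167.4 mol.
Yield of B: 1ξ₂ / 900 = 0.144 → ξ₂ = 129.6 mol.
Outlet amounts (n = n₀ + Σ ν·ξ):
  A: 900 − 2(167.4) = 565.2
  F: 0 + 2(167.4) − 2(129.6) = 75.6
  B: 0 + 1(129.6) = 129.6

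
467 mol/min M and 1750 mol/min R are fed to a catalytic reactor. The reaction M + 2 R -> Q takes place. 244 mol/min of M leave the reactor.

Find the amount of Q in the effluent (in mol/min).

223 mol/min

For M: n = n₀ − 1ξ → 244 = 467 − 1ξ, giving ξ = 223 mol/min.
Outlet amounts (n = n₀ + ν ξ):
  M: 467 − 1(223) = 244
  R: 1750 − 2(223) = 1304
  Q: 0 + 1(223) = 223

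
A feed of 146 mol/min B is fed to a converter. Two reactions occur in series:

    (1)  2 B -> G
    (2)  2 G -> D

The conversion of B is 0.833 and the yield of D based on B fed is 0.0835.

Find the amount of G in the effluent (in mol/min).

36.4 mol/min

Conversion of B: B consumed = 2ξ₁ = 0.833 × 146 → ξ₁ = 60.81 mol/min.
Yield of D: 1ξ₂ / 146 = 0.0835 → ξ₂ = 12.19 mol/min.
Outlet amounts (n = n₀ + Σ ν·ξ):
  B: 146 − 2(60.81) = 24.38
  G: 0 + 1(60.81) − 2(12.19) = 36.43
  D: 0 + 1(12.19) = 12.19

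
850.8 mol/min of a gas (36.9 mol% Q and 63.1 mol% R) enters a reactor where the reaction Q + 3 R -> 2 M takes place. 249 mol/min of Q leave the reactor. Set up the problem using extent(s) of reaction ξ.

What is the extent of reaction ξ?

For Q: n = n₀ − 1ξ → 249 = 313.9 − 1ξ, giving ξ = 64.95 mol/min.
Outlet amounts (n = n₀ + ν ξ):
  Q: 313.9 − 1(64.95) = 249
  R: 536.9 − 3(64.95) = 342
  M: 0 + 2(64.95) = 129.9

ξ = 64.9 mol/min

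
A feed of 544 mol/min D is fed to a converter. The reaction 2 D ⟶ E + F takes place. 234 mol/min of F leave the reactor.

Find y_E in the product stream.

For F: n = n₀ + 1ξ → 234 = 0 + 1ξ, giving ξ = 234 mol/min.
Outlet amounts (n = n₀ + ν ξ):
  D: 544 − 2(234) = 76
  E: 0 + 1(234) = 234
  F: 0 + 1(234) = 234
Total out = 544 mol/min; y_E = 234 / 544 = 0.4301.

0.43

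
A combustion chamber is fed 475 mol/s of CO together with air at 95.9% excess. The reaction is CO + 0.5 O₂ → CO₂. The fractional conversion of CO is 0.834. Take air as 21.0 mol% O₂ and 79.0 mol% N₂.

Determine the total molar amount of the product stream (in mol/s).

2490 mol/s

Stoichiometric O₂ = 0.5 × 475 = 237.5 mol/s; O₂ fed = 237.5 × 1.959 = 465.3 mol/s.
N₂ fed = 465.3 × 79/21 = 1750 mol/s.
Fuel reacted = 0.834 × 475 → ξ = 396.1 mol/s.
Outlet (n = n₀ + ν ξ):
  CO: 475 − 1(396.1) = 78.85
  O₂: 465.3 − 0.5(396.1) = 267.2
  N₂: 1750 (inert)
  CO₂: 0 + 1(396.1) = 396.1
Total out = 78.85 + 267.2 + 1750 + 396.1 = 2492 mol/s.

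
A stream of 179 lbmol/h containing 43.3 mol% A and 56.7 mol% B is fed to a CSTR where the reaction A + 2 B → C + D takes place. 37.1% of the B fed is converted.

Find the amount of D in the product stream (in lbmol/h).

B reacted = 0.371 × 101.5 = 37.65 lbmol/h; ν_B = −2, so ξ = 37.65/2 = 18.83 lbmol/h.
Outlet amounts (n = n₀ + ν ξ):
  A: 77.51 − 1(18.83) = 58.68
  B: 101.5 − 2(18.83) = 63.84
  C: 0 + 1(18.83) = 18.83
  D: 0 + 1(18.83) = 18.83

18.8 lbmol/h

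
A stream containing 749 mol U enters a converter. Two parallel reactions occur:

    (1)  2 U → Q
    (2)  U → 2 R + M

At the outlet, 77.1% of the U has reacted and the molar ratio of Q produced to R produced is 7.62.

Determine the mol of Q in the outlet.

280 mol

Conversion of U: U consumed = 0.771 × 749 = 577.5 mol = 2ξ₁ + 1ξ₂.
Selectivity: 1ξ₁ / (2ξ₂) = 7.62 → ξ₁ = 15.24 ξ₂.
Substitute: (2·15.24 + 1) ξ₂ = 577.5 → ξ₂ = 18.34 mol, ξ₁ = 279.6 mol.
Outlet amounts (n = n₀ + Σ ν·ξ):
  U: 749 − 2(279.6) − 1(18.34) = 171.5
  Q: 0 + 1(279.6) = 279.6
  R: 0 + 2(18.34) = 36.69
  M: 0 + 1(18.34) = 18.34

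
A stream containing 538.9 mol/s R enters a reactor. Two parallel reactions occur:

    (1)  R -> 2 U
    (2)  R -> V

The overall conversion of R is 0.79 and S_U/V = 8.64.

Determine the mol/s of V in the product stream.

Conversion of R: R consumed = 0.79 × 538.9 = 425.7 mol/s = 1ξ₁ + 1ξ₂.
Selectivity: 2ξ₁ / (1ξ₂) = 8.64 → ξ₁ = 4.32 ξ₂.
Substitute: (1·4.32 + 1) ξ₂ = 425.7 → ξ₂ = 80.02 mol/s, ξ₁ = 345.7 mol/s.
Outlet amounts (n = n₀ + Σ ν·ξ):
  R: 538.9 − 1(345.7) − 1(80.02) = 113.2
  U: 0 + 2(345.7) = 691.4
  V: 0 + 1(80.02) = 80.02

80 mol/s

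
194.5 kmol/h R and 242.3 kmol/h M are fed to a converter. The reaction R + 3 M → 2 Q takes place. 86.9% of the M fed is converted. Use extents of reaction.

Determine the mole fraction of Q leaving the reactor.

M reacted = 0.869 × 242.3 = 210.6 kmol/h; ν_M = −3, so ξ = 210.6/3 = 70.19 kmol/h.
Outlet amounts (n = n₀ + ν ξ):
  R: 194.5 − 1(70.19) = 124.3
  M: 242.3 − 3(70.19) = 31.74
  Q: 0 + 2(70.19) = 140.4
Total out = 296.4 kmol/h; y_Q = 140.4 / 296.4 = 0.4735.

0.474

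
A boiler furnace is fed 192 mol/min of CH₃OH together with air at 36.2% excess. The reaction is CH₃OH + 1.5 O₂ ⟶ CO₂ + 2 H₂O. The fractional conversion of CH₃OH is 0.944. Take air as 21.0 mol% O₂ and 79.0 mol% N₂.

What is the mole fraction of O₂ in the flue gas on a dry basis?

Stoichiometric O₂ = 1.5 × 192 = 288 mol/min; O₂ fed = 288 × 1.362 = 392.3 mol/min.
N₂ fed = 392.3 × 79/21 = 1476 mol/min.
Fuel reacted = 0.944 × 192 → ξ = 181.2 mol/min.
Outlet (n = n₀ + ν ξ):
  CH₃OH: 192 − 1(181.2) = 10.75
  O₂: 392.3 − 1.5(181.2) = 120.4
  N₂: 1476 (inert)
  CO₂: 0 + 1(181.2) = 181.2
  H₂O: 0 + 2(181.2) = 362.5
Dry total = 1788 mol/min; y_O₂ (dry) = 120.4 / 1788 = 0.06733.

0.0673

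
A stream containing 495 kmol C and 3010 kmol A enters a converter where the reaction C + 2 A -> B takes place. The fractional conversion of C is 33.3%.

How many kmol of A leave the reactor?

2680 kmol

C reacted = 0.333 × 495 = 164.8 kmol; ν_C = −1, so ξ = 164.8/1 = 164.8 kmol.
Outlet amounts (n = n₀ + ν ξ):
  C: 495 − 1(164.8) = 330.2
  A: 3010 − 2(164.8) = 2680
  B: 0 + 1(164.8) = 164.8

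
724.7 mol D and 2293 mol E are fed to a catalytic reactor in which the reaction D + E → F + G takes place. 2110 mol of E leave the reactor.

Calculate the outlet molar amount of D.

For E: n = n₀ − 1ξ → 2110 = 2293 − 1ξ, giving ξ = 183 mol.
Outlet amounts (n = n₀ + ν ξ):
  D: 724.7 − 1(183) = 541.7
  E: 2293 − 1(183) = 2110
  F: 0 + 1(183) = 183
  G: 0 + 1(183) = 183

542 mol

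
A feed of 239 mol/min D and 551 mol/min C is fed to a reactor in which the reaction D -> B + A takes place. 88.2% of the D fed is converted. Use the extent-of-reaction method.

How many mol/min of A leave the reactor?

211 mol/min

D reacted = 0.882 × 239 = 210.8 mol/min; ν_D = −1, so ξ = 210.8/1 = 210.8 mol/min.
Outlet amounts (n = n₀ + ν ξ):
  D: 239 − 1(210.8) = 28.2
  B: 0 + 1(210.8) = 210.8
  A: 0 + 1(210.8) = 210.8
  C: 551 (inert)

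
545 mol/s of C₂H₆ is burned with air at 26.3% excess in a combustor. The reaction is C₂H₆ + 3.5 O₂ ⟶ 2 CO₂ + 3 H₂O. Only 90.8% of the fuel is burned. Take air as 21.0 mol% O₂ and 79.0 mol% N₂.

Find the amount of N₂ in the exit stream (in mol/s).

Stoichiometric O₂ = 3.5 × 545 = 1908 mol/s; O₂ fed = 1908 × 1.263 = 2409 mol/s.
N₂ fed = 2409 × 79/21 = 9063 mol/s.
Fuel reacted = 0.908 × 545 → ξ = 494.9 mol/s.
Outlet (n = n₀ + ν ξ):
  C₂H₆: 545 − 1(494.9) = 50.14
  O₂: 2409 − 3.5(494.9) = 677.2
  N₂: 9063 (inert)
  CO₂: 0 + 2(494.9) = 989.7
  H₂O: 0 + 3(494.9) = 1485

9060 mol/s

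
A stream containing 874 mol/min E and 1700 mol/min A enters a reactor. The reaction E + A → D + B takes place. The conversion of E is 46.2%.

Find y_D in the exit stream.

0.157

E reacted = 0.462 × 874 = 403.8 mol/min; ν_E = −1, so ξ = 403.8/1 = 403.8 mol/min.
Outlet amounts (n = n₀ + ν ξ):
  E: 874 − 1(403.8) = 470.2
  A: 1700 − 1(403.8) = 1296
  D: 0 + 1(403.8) = 403.8
  B: 0 + 1(403.8) = 403.8
Total out = 2574 mol/min; y_D = 403.8 / 2574 = 0.1569.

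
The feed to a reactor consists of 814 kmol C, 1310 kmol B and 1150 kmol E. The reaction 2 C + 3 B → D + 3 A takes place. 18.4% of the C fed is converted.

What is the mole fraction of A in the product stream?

C reacted = 0.184 × 814 = 149.8 kmol; ν_C = −2, so ξ = 149.8/2 = 74.89 kmol.
Outlet amounts (n = n₀ + ν ξ):
  C: 814 − 2(74.89) = 664.2
  B: 1310 − 3(74.89) = 1085
  D: 0 + 1(74.89) = 74.89
  A: 0 + 3(74.89) = 224.7
  E: 1150 (inert)
Total out = 3199 kmol; y_A = 224.7 / 3199 = 0.07023.

0.0702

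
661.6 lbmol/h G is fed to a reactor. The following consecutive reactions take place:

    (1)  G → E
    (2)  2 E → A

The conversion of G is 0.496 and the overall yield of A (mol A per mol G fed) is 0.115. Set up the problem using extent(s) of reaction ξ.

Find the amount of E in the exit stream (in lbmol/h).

Conversion of G: G consumed = 1ξ₁ = 0.496 × 661.6 → ξ₁ = 328.2 lbmol/h.
Yield of A: 1ξ₂ / 661.6 = 0.115 → ξ₂ = 76.08 lbmol/h.
Outlet amounts (n = n₀ + Σ ν·ξ):
  G: 661.6 − 1(328.2) = 333.4
  E: 0 + 1(328.2) − 2(76.08) = 176
  A: 0 + 1(76.08) = 76.08

176 lbmol/h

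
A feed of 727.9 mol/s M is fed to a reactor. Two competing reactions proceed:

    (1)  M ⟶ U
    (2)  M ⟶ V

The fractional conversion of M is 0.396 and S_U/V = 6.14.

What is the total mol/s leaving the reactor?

Conversion of M: M consumed = 0.396 × 727.9 = 288.2 mol/s = 1ξ₁ + 1ξ₂.
Selectivity: 1ξ₁ / (1ξ₂) = 6.14 → ξ₁ = 6.14 ξ₂.
Substitute: (1·6.14 + 1) ξ₂ = 288.2 → ξ₂ = 40.37 mol/s, ξ₁ = 247.9 mol/s.
Outlet amounts (n = n₀ + Σ ν·ξ):
  M: 727.9 − 1(247.9) − 1(40.37) = 439.7
  U: 0 + 1(247.9) = 247.9
  V: 0 + 1(40.37) = 40.37
Total out = 439.7 + 247.9 + 40.37 = 727.9 mol/s.

728 mol/s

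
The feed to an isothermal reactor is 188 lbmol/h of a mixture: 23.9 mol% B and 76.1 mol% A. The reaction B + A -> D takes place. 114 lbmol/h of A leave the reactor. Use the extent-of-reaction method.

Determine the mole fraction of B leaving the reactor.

0.0998

For A: n = n₀ − 1ξ → 114 = 143.1 − 1ξ, giving ξ = 29.07 lbmol/h.
Outlet amounts (n = n₀ + ν ξ):
  B: 44.93 − 1(29.07) = 15.86
  A: 143.1 − 1(29.07) = 114
  D: 0 + 1(29.07) = 29.07
Total out = 158.9 lbmol/h; y_B = 15.86 / 158.9 = 0.09982.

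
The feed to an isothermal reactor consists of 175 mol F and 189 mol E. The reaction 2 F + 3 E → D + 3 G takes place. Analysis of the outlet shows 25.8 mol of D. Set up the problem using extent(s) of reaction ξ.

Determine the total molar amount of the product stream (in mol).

338 mol

For D: n = n₀ + 1ξ → 25.8 = 0 + 1ξ, giving ξ = 25.8 mol.
Outlet amounts (n = n₀ + ν ξ):
  F: 175 − 2(25.8) = 123.4
  E: 189 − 3(25.8) = 111.6
  D: 0 + 1(25.8) = 25.8
  G: 0 + 3(25.8) = 77.4
Total out = 123.4 + 111.6 + 25.8 + 77.4 = 338.2 mol.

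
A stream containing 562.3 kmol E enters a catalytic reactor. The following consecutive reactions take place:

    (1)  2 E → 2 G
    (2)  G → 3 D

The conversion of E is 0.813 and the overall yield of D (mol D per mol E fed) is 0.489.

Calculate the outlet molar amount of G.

Conversion of E: E consumed = 2ξ₁ = 0.813 × 562.3 → ξ₁ = 228.6 kmol.
Yield of D: 3ξ₂ / 562.3 = 0.489 → ξ₂ = 91.65 kmol.
Outlet amounts (n = n₀ + Σ ν·ξ):
  E: 562.3 − 2(228.6) = 105.2
  G: 0 + 2(228.6) − 1(91.65) = 365.5
  D: 0 + 3(91.65) = 275

365 kmol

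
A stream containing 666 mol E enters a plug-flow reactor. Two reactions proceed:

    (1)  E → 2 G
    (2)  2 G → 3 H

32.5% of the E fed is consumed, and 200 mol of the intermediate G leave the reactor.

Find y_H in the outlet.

Conversion of E: E consumed = 1ξ₁ = 0.325 × 666 → ξ₁ = 216.5 mol.
G balance: n_G = 0 + 2ξ₁ − 2ξ₂ = 200 → ξ₂ = (2·216.5 − 200)/2 = 116.5 mol.
Outlet amounts (n = n₀ + Σ ν·ξ):
  E: 666 − 1(216.5) = 449.5
  G: 0 + 2(216.5) − 2(116.5) = 200
  H: 0 + 3(116.5) = 349.4
Total out = 998.9 mol; y_H = 349.4 / 998.9 = 0.3497.

0.35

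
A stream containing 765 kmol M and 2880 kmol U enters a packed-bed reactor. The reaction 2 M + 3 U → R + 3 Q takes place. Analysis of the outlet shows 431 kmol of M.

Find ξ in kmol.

For M: n = n₀ − 2ξ → 431 = 765 − 2ξ, giving ξ = 167 kmol.
Outlet amounts (n = n₀ + ν ξ):
  M: 765 − 2(167) = 431
  U: 2880 − 3(167) = 2379
  R: 0 + 1(167) = 167
  Q: 0 + 3(167) = 501

ξ = 167 kmol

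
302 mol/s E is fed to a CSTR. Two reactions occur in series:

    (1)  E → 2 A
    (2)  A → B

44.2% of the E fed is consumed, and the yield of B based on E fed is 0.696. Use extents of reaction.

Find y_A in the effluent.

0.13

Conversion of E: E consumed = 1ξ₁ = 0.442 × 302 → ξ₁ = 133.5 mol/s.
Yield of B: 1ξ₂ / 302 = 0.696 → ξ₂ = 210.2 mol/s.
Outlet amounts (n = n₀ + Σ ν·ξ):
  E: 302 − 1(133.5) = 168.5
  A: 0 + 2(133.5) − 1(210.2) = 56.78
  B: 0 + 1(210.2) = 210.2
Total out = 435.5 mol/s; y_A = 56.78 / 435.5 = 0.1304.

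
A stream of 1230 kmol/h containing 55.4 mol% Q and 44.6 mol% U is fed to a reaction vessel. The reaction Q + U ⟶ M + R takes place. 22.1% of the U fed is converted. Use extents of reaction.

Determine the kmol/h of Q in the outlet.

560 kmol/h

U reacted = 0.221 × 548.6 = 121.2 kmol/h; ν_U = −1, so ξ = 121.2/1 = 121.2 kmol/h.
Outlet amounts (n = n₀ + ν ξ):
  Q: 681.4 − 1(121.2) = 560.2
  U: 548.6 − 1(121.2) = 427.3
  M: 0 + 1(121.2) = 121.2
  R: 0 + 1(121.2) = 121.2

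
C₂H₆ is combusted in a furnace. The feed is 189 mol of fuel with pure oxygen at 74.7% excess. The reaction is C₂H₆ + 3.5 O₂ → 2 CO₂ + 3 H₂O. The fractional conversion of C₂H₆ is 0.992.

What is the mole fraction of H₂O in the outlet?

Stoichiometric O₂ = 3.5 × 189 = 661.5 mol; O₂ fed = 661.5 × 1.747 = 1156 mol.
Fuel reacted = 0.992 × 189 → ξ = 187.5 mol.
Outlet (n = n₀ + ν ξ):
  C₂H₆: 189 − 1(187.5) = 1.512
  O₂: 1156 − 3.5(187.5) = 499.4
  CO₂: 0 + 2(187.5) = 375
  H₂O: 0 + 3(187.5) = 562.5
Total out = 1438 mol; y_H₂O = 562.5 / 1438 = 0.391.

0.391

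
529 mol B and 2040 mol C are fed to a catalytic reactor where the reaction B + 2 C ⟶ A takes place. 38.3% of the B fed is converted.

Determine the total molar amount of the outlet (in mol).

2160 mol

B reacted = 0.383 × 529 = 202.6 mol; ν_B = −1, so ξ = 202.6/1 = 202.6 mol.
Outlet amounts (n = n₀ + ν ξ):
  B: 529 − 1(202.6) = 326.4
  C: 2040 − 2(202.6) = 1635
  A: 0 + 1(202.6) = 202.6
Total out = 326.4 + 1635 + 202.6 = 2164 mol.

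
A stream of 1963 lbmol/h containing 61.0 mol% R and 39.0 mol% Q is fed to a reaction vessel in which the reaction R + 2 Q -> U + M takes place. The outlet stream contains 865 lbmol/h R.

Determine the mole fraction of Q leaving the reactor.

0.0618

For R: n = n₀ − 1ξ → 865 = 1197 − 1ξ, giving ξ = 332.4 lbmol/h.
Outlet amounts (n = n₀ + ν ξ):
  R: 1197 − 1(332.4) = 865
  Q: 765.6 − 2(332.4) = 100.7
  U: 0 + 1(332.4) = 332.4
  M: 0 + 1(332.4) = 332.4
Total out = 1631 lbmol/h; y_Q = 100.7 / 1631 = 0.06176.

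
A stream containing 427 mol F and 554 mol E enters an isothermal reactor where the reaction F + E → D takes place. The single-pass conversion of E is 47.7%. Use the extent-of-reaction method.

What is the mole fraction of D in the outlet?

E reacted = 0.477 × 554 = 264.3 mol; ν_E = −1, so ξ = 264.3/1 = 264.3 mol.
Outlet amounts (n = n₀ + ν ξ):
  F: 427 − 1(264.3) = 162.7
  E: 554 − 1(264.3) = 289.7
  D: 0 + 1(264.3) = 264.3
Total out = 716.7 mol; y_D = 264.3 / 716.7 = 0.3687.

0.369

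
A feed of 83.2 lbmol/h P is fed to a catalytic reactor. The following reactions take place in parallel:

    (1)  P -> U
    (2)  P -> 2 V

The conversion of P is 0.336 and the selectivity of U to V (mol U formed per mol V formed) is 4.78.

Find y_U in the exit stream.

Conversion of P: P consumed = 0.336 × 83.2 = 27.96 lbmol/h = 1ξ₁ + 1ξ₂.
Selectivity: 1ξ₁ / (2ξ₂) = 4.78 → ξ₁ = 9.56 ξ₂.
Substitute: (1·9.56 + 1) ξ₂ = 27.96 → ξ₂ = 2.647 lbmol/h, ξ₁ = 25.31 lbmol/h.
Outlet amounts (n = n₀ + Σ ν·ξ):
  P: 83.2 − 1(25.31) − 1(2.647) = 55.24
  U: 0 + 1(25.31) = 25.31
  V: 0 + 2(2.647) = 5.295
Total out = 85.85 lbmol/h; y_U = 25.31 / 85.85 = 0.2948.

0.295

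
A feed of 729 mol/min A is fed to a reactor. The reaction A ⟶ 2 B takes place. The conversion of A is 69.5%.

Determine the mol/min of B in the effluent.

A reacted = 0.695 × 729 = 506.7 mol/min; ν_A = −1, so ξ = 506.7/1 = 506.7 mol/min.
Outlet amounts (n = n₀ + ν ξ):
  A: 729 − 1(506.7) = 222.3
  B: 0 + 2(506.7) = 1013

1010 mol/min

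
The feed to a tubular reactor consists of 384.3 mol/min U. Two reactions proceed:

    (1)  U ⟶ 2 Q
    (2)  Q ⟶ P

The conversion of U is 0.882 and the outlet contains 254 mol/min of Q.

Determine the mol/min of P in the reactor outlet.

Conversion of U: U consumed = 1ξ₁ = 0.882 × 384.3 → ξ₁ = 339 mol/min.
Q balance: n_Q = 0 + 2ξ₁ − 1ξ₂ = 254 → ξ₂ = (2·339 − 254)/1 = 423.9 mol/min.
Outlet amounts (n = n₀ + Σ ν·ξ):
  U: 384.3 − 1(339) = 45.35
  Q: 0 + 2(339) − 1(423.9) = 254
  P: 0 + 1(423.9) = 423.9

424 mol/min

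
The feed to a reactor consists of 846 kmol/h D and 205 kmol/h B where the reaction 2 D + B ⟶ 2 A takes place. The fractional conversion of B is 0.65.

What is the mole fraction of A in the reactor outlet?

0.29

B reacted = 0.65 × 205 = 133.2 kmol/h; ν_B = −1, so ξ = 133.2/1 = 133.2 kmol/h.
Outlet amounts (n = n₀ + ν ξ):
  D: 846 − 2(133.2) = 579.5
  B: 205 − 1(133.2) = 71.75
  A: 0 + 2(133.2) = 266.5
Total out = 917.8 kmol/h; y_A = 266.5 / 917.8 = 0.2904.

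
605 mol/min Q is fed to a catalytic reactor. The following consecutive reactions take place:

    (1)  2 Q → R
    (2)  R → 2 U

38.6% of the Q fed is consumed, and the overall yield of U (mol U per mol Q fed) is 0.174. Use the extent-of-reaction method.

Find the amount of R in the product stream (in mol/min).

64.1 mol/min

Conversion of Q: Q consumed = 2ξ₁ = 0.386 × 605 → ξ₁ = 116.8 mol/min.
Yield of U: 2ξ₂ / 605 = 0.174 → ξ₂ = 52.63 mol/min.
Outlet amounts (n = n₀ + Σ ν·ξ):
  Q: 605 − 2(116.8) = 371.5
  R: 0 + 1(116.8) − 1(52.63) = 64.13
  U: 0 + 2(52.63) = 105.3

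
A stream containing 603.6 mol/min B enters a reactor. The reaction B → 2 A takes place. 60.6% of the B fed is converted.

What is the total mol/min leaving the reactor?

B reacted = 0.606 × 603.6 = 365.8 mol/min; ν_B = −1, so ξ = 365.8/1 = 365.8 mol/min.
Outlet amounts (n = n₀ + ν ξ):
  B: 603.6 − 1(365.8) = 237.8
  A: 0 + 2(365.8) = 731.6
Total out = 237.8 + 731.6 = 969.4 mol/min.

969 mol/min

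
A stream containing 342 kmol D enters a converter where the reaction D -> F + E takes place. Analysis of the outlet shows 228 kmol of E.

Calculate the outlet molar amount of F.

For E: n = n₀ + 1ξ → 228 = 0 + 1ξ, giving ξ = 228 kmol.
Outlet amounts (n = n₀ + ν ξ):
  D: 342 − 1(228) = 114
  F: 0 + 1(228) = 228
  E: 0 + 1(228) = 228

228 kmol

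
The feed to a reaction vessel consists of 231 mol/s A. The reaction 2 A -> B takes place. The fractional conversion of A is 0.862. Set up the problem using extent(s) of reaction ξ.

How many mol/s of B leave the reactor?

A reacted = 0.862 × 231 = 199.1 mol/s; ν_A = −2, so ξ = 199.1/2 = 99.56 mol/s.
Outlet amounts (n = n₀ + ν ξ):
  A: 231 − 2(99.56) = 31.88
  B: 0 + 1(99.56) = 99.56

99.6 mol/s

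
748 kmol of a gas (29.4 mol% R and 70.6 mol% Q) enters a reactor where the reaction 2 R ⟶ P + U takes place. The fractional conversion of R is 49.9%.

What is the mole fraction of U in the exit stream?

R reacted = 0.499 × 219.9 = 109.7 kmol; ν_R = −2, so ξ = 109.7/2 = 54.87 kmol.
Outlet amounts (n = n₀ + ν ξ):
  R: 219.9 − 2(54.87) = 110.2
  P: 0 + 1(54.87) = 54.87
  U: 0 + 1(54.87) = 54.87
  Q: 528.1 (inert)
Total out = 748 kmol; y_U = 54.87 / 748 = 0.07335.

0.0734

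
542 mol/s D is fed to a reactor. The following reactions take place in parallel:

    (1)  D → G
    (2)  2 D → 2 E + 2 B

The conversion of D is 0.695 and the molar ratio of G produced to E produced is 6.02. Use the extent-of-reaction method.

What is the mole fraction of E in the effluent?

0.0901

Conversion of D: D consumed = 0.695 × 542 = 376.7 mol/s = 1ξ₁ + 2ξ₂.
Selectivity: 1ξ₁ / (2ξ₂) = 6.02 → ξ₁ = 12.04 ξ₂.
Substitute: (1·12.04 + 2) ξ₂ = 376.7 → ξ₂ = 26.83 mol/s, ξ₁ = 323 mol/s.
Outlet amounts (n = n₀ + Σ ν·ξ):
  D: 542 − 1(323) − 2(26.83) = 165.3
  G: 0 + 1(323) = 323
  E: 0 + 2(26.83) = 53.66
  B: 0 + 2(26.83) = 53.66
Total out = 595.7 mol/s; y_E = 53.66 / 595.7 = 0.09008.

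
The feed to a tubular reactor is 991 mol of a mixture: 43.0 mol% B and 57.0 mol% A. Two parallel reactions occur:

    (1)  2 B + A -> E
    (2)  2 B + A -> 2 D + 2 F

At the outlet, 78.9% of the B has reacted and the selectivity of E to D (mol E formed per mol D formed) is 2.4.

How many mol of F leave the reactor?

Conversion of B: B consumed = 0.789 × 426.1 = 336.2 mol = 2ξ₁ + 2ξ₂.
Selectivity: 1ξ₁ / (2ξ₂) = 2.4 → ξ₁ = 4.8 ξ₂.
Substitute: (2·4.8 + 2) ξ₂ = 336.2 → ξ₂ = 28.98 mol, ξ₁ = 139.1 mol.
Outlet amounts (n = n₀ + Σ ν·ξ):
  B: 426.1 − 2(139.1) − 2(28.98) = 89.91
  A: 564.9 − 1(139.1) − 1(28.98) = 396.8
  E: 0 + 1(139.1) = 139.1
  D: 0 + 2(28.98) = 57.97
  F: 0 + 2(28.98) = 57.97

58 mol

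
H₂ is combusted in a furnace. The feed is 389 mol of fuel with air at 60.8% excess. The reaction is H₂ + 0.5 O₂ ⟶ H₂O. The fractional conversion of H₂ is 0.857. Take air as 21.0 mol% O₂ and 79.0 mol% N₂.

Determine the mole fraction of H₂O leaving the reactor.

Stoichiometric O₂ = 0.5 × 389 = 194.5 mol; O₂ fed = 194.5 × 1.608 = 312.8 mol.
N₂ fed = 312.8 × 79/21 = 1177 mol.
Fuel reacted = 0.857 × 389 → ξ = 333.4 mol.
Outlet (n = n₀ + ν ξ):
  H₂: 389 − 1(333.4) = 55.63
  O₂: 312.8 − 0.5(333.4) = 146.1
  N₂: 1177 (inert)
  H₂O: 0 + 1(333.4) = 333.4
Total out = 1712 mol; y_H₂O = 333.4 / 1712 = 0.1948.

0.195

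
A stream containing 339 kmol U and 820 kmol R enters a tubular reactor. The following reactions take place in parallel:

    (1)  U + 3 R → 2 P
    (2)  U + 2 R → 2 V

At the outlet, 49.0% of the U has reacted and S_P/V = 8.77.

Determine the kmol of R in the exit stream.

339 kmol

Conversion of U: U consumed = 0.49 × 339 = 166.1 kmol = 1ξ₁ + 1ξ₂.
Selectivity: 2ξ₁ / (2ξ₂) = 8.77 → ξ₁ = 8.77 ξ₂.
Substitute: (1·8.77 + 1) ξ₂ = 166.1 → ξ₂ = 17 kmol, ξ₁ = 149.1 kmol.
Outlet amounts (n = n₀ + Σ ν·ξ):
  U: 339 − 1(149.1) − 1(17) = 172.9
  R: 820 − 3(149.1) − 2(17) = 338.7
  P: 0 + 2(149.1) = 298.2
  V: 0 + 2(17) = 34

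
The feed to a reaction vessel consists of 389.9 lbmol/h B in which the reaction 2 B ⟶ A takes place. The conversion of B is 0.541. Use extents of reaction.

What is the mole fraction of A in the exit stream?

B reacted = 0.541 × 389.9 = 210.9 lbmol/h; ν_B = −2, so ξ = 210.9/2 = 105.5 lbmol/h.
Outlet amounts (n = n₀ + ν ξ):
  B: 389.9 − 2(105.5) = 179
  A: 0 + 1(105.5) = 105.5
Total out = 284.4 lbmol/h; y_A = 105.5 / 284.4 = 0.3708.

0.371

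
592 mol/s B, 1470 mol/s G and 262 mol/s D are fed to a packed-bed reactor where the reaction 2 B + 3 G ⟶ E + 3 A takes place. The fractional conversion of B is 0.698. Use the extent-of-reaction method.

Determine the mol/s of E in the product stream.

207 mol/s

B reacted = 0.698 × 592 = 413.2 mol/s; ν_B = −2, so ξ = 413.2/2 = 206.6 mol/s.
Outlet amounts (n = n₀ + ν ξ):
  B: 592 − 2(206.6) = 178.8
  G: 1470 − 3(206.6) = 850.2
  E: 0 + 1(206.6) = 206.6
  A: 0 + 3(206.6) = 619.8
  D: 262 (inert)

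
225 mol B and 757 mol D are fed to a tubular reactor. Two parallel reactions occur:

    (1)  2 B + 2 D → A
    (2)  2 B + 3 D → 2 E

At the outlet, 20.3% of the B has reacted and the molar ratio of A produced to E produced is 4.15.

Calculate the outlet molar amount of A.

20.4 mol

Conversion of B: B consumed = 0.203 × 225 = 45.68 mol = 2ξ₁ + 2ξ₂.
Selectivity: 1ξ₁ / (2ξ₂) = 4.15 → ξ₁ = 8.3 ξ₂.
Substitute: (2·8.3 + 2) ξ₂ = 45.68 → ξ₂ = 2.456 mol, ξ₁ = 20.38 mol.
Outlet amounts (n = n₀ + Σ ν·ξ):
  B: 225 − 2(20.38) − 2(2.456) = 179.3
  D: 757 − 2(20.38) − 3(2.456) = 708.9
  A: 0 + 1(20.38) = 20.38
  E: 0 + 2(2.456) = 4.911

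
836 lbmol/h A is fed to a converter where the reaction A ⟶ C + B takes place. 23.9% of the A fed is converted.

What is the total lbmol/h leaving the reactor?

A reacted = 0.239 × 836 = 199.8 lbmol/h; ν_A = −1, so ξ = 199.8/1 = 199.8 lbmol/h.
Outlet amounts (n = n₀ + ν ξ):
  A: 836 − 1(199.8) = 636.2
  C: 0 + 1(199.8) = 199.8
  B: 0 + 1(199.8) = 199.8
Total out = 636.2 + 199.8 + 199.8 = 1036 lbmol/h.

1040 lbmol/h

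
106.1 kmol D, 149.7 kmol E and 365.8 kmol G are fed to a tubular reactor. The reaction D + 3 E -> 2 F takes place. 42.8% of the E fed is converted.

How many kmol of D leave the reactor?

E reacted = 0.428 × 149.7 = 64.07 kmol; ν_E = −3, so ξ = 64.07/3 = 21.36 kmol.
Outlet amounts (n = n₀ + ν ξ):
  D: 106.1 − 1(21.36) = 84.74
  E: 149.7 − 3(21.36) = 85.63
  F: 0 + 2(21.36) = 42.71
  G: 365.8 (inert)

84.7 kmol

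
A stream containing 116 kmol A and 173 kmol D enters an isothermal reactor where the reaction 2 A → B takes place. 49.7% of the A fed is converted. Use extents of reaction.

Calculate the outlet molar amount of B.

28.8 kmol

A reacted = 0.497 × 116 = 57.65 kmol; ν_A = −2, so ξ = 57.65/2 = 28.83 kmol.
Outlet amounts (n = n₀ + ν ξ):
  A: 116 − 2(28.83) = 58.35
  B: 0 + 1(28.83) = 28.83
  D: 173 (inert)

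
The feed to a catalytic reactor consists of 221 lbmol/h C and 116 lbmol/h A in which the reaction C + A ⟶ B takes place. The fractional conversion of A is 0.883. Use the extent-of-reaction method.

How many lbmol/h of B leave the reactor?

A reacted = 0.883 × 116 = 102.4 lbmol/h; ν_A = −1, so ξ = 102.4/1 = 102.4 lbmol/h.
Outlet amounts (n = n₀ + ν ξ):
  C: 221 − 1(102.4) = 118.6
  A: 116 − 1(102.4) = 13.57
  B: 0 + 1(102.4) = 102.4

102 lbmol/h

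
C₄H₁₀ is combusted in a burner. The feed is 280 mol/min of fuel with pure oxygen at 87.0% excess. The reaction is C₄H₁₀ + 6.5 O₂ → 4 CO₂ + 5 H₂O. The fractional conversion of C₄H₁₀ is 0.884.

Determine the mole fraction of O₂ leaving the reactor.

Stoichiometric O₂ = 6.5 × 280 = 1820 mol/min; O₂ fed = 1820 × 1.870 = 3403 mol/min.
Fuel reacted = 0.884 × 280 → ξ = 247.5 mol/min.
Outlet (n = n₀ + ν ξ):
  C₄H₁₀: 280 − 1(247.5) = 32.48
  O₂: 3403 − 6.5(247.5) = 1795
  CO₂: 0 + 4(247.5) = 990.1
  H₂O: 0 + 5(247.5) = 1238
Total out = 4055 mol/min; y_O₂ = 1795 / 4055 = 0.4426.

0.443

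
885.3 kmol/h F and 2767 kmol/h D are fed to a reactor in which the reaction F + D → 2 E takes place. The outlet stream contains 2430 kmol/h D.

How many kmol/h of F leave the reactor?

For D: n = n₀ − 1ξ → 2430 = 2767 − 1ξ, giving ξ = 337 kmol/h.
Outlet amounts (n = n₀ + ν ξ):
  F: 885.3 − 1(337) = 548.3
  D: 2767 − 1(337) = 2430
  E: 0 + 2(337) = 674

548 kmol/h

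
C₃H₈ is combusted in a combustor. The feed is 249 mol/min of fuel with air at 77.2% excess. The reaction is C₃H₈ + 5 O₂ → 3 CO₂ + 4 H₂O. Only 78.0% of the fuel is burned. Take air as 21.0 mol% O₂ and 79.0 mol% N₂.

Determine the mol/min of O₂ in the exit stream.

1240 mol/min

Stoichiometric O₂ = 5 × 249 = 1245 mol/min; O₂ fed = 1245 × 1.772 = 2206 mol/min.
N₂ fed = 2206 × 79/21 = 8299 mol/min.
Fuel reacted = 0.78 × 249 → ξ = 194.2 mol/min.
Outlet (n = n₀ + ν ξ):
  C₃H₈: 249 − 1(194.2) = 54.78
  O₂: 2206 − 5(194.2) = 1235
  N₂: 8299 (inert)
  CO₂: 0 + 3(194.2) = 582.7
  H₂O: 0 + 4(194.2) = 776.9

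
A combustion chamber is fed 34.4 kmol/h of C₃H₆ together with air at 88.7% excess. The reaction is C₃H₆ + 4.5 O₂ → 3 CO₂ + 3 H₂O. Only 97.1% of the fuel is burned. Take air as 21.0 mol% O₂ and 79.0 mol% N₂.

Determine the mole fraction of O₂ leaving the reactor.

0.0983

Stoichiometric O₂ = 4.5 × 34.4 = 154.8 kmol/h; O₂ fed = 154.8 × 1.887 = 292.1 kmol/h.
N₂ fed = 292.1 × 79/21 = 1099 kmol/h.
Fuel reacted = 0.971 × 34.4 → ξ = 33.4 kmol/h.
Outlet (n = n₀ + ν ξ):
  C₃H₆: 34.4 − 1(33.4) = 0.9976
  O₂: 292.1 − 4.5(33.4) = 141.8
  N₂: 1099 (inert)
  CO₂: 0 + 3(33.4) = 100.2
  H₂O: 0 + 3(33.4) = 100.2
Total out = 1442 kmol/h; y_O₂ = 141.8 / 1442 = 0.09833.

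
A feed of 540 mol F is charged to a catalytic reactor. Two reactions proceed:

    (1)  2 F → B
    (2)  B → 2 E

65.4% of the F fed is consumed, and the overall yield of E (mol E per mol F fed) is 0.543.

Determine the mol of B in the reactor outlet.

Conversion of F: F consumed = 2ξ₁ = 0.654 × 540 → ξ₁ = 176.6 mol.
Yield of E: 2ξ₂ / 540 = 0.543 → ξ₂ = 146.6 mol.
Outlet amounts (n = n₀ + Σ ν·ξ):
  F: 540 − 2(176.6) = 186.8
  B: 0 + 1(176.6) − 1(146.6) = 29.97
  E: 0 + 2(146.6) = 293.2

30 mol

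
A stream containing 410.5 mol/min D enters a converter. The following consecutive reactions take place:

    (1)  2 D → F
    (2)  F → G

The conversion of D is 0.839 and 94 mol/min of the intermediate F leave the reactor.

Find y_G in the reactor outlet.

0.328

Conversion of D: D consumed = 2ξ₁ = 0.839 × 410.5 → ξ₁ = 172.2 mol/min.
F balance: n_F = 0 + 1ξ₁ − 1ξ₂ = 94 → ξ₂ = (1·172.2 − 94)/1 = 78.2 mol/min.
Outlet amounts (n = n₀ + Σ ν·ξ):
  D: 410.5 − 2(172.2) = 66.09
  F: 0 + 1(172.2) − 1(78.2) = 94
  G: 0 + 1(78.2) = 78.2
Total out = 238.3 mol/min; y_G = 78.2 / 238.3 = 0.3282.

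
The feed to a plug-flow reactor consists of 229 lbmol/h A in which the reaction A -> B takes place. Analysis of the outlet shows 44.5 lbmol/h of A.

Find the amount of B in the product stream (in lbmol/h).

184 lbmol/h

For A: n = n₀ − 1ξ → 44.5 = 229 − 1ξ, giving ξ = 184.5 lbmol/h.
Outlet amounts (n = n₀ + ν ξ):
  A: 229 − 1(184.5) = 44.5
  B: 0 + 1(184.5) = 184.5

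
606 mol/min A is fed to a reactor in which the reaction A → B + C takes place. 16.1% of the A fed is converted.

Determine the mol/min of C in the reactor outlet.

97.6 mol/min

A reacted = 0.161 × 606 = 97.57 mol/min; ν_A = −1, so ξ = 97.57/1 = 97.57 mol/min.
Outlet amounts (n = n₀ + ν ξ):
  A: 606 − 1(97.57) = 508.4
  B: 0 + 1(97.57) = 97.57
  C: 0 + 1(97.57) = 97.57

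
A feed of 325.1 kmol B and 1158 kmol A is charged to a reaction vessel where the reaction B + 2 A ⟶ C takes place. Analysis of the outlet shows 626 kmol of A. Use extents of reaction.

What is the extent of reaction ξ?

For A: n = n₀ − 2ξ → 626 = 1158 − 2ξ, giving ξ = 266 kmol.
Outlet amounts (n = n₀ + ν ξ):
  B: 325.1 − 1(266) = 59.1
  A: 1158 − 2(266) = 626
  C: 0 + 1(266) = 266

ξ = 266 kmol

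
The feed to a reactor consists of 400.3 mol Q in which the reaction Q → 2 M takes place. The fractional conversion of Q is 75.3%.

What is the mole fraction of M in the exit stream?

Q reacted = 0.753 × 400.3 = 301.4 mol; ν_Q = −1, so ξ = 301.4/1 = 301.4 mol.
Outlet amounts (n = n₀ + ν ξ):
  Q: 400.3 − 1(301.4) = 98.87
  M: 0 + 2(301.4) = 602.9
Total out = 701.7 mol; y_M = 602.9 / 701.7 = 0.8591.

0.859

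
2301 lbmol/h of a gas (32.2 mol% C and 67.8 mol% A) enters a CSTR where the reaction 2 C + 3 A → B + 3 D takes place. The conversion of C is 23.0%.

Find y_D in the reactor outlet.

C reacted = 0.23 × 740.9 = 170.4 lbmol/h; ν_C = −2, so ξ = 170.4/2 = 85.21 lbmol/h.
Outlet amounts (n = n₀ + ν ξ):
  C: 740.9 − 2(85.21) = 570.5
  A: 1560 − 3(85.21) = 1304
  B: 0 + 1(85.21) = 85.21
  D: 0 + 3(85.21) = 255.6
Total out = 2216 lbmol/h; y_D = 255.6 / 2216 = 0.1154.

0.115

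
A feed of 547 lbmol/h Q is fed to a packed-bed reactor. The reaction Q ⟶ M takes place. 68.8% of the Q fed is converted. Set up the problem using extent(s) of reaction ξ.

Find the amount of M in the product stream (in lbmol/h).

Q reacted = 0.688 × 547 = 376.3 lbmol/h; ν_Q = −1, so ξ = 376.3/1 = 376.3 lbmol/h.
Outlet amounts (n = n₀ + ν ξ):
  Q: 547 − 1(376.3) = 170.7
  M: 0 + 1(376.3) = 376.3

376 lbmol/h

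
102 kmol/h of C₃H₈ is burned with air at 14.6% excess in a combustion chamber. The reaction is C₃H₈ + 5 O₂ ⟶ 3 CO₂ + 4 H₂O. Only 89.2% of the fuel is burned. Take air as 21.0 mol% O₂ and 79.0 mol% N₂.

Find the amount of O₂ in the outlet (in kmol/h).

Stoichiometric O₂ = 5 × 102 = 510 kmol/h; O₂ fed = 510 × 1.146 = 584.5 kmol/h.
N₂ fed = 584.5 × 79/21 = 2199 kmol/h.
Fuel reacted = 0.892 × 102 → ξ = 90.98 kmol/h.
Outlet (n = n₀ + ν ξ):
  C₃H₈: 102 − 1(90.98) = 11.02
  O₂: 584.5 − 5(90.98) = 129.5
  N₂: 2199 (inert)
  CO₂: 0 + 3(90.98) = 273
  H₂O: 0 + 4(90.98) = 363.9

130 kmol/h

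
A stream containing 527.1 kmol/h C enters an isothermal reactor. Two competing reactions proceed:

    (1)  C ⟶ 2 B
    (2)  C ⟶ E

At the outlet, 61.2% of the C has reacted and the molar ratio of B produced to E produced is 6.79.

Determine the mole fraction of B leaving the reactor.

0.642

Conversion of C: C consumed = 0.612 × 527.1 = 322.6 kmol/h = 1ξ₁ + 1ξ₂.
Selectivity: 2ξ₁ / (1ξ₂) = 6.79 → ξ₁ = 3.395 ξ₂.
Substitute: (1·3.395 + 1) ξ₂ = 322.6 → ξ₂ = 73.4 kmol/h, ξ₁ = 249.2 kmol/h.
Outlet amounts (n = n₀ + Σ ν·ξ):
  C: 527.1 − 1(249.2) − 1(73.4) = 204.5
  B: 0 + 2(249.2) = 498.4
  E: 0 + 1(73.4) = 73.4
Total out = 776.3 kmol/h; y_B = 498.4 / 776.3 = 0.642.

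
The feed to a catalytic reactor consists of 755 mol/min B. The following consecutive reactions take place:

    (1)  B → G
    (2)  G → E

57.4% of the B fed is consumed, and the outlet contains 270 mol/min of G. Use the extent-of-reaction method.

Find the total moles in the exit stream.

Conversion of B: B consumed = 1ξ₁ = 0.574 × 755 → ξ₁ = 433.4 mol/min.
G balance: n_G = 0 + 1ξ₁ − 1ξ₂ = 270 → ξ₂ = (1·433.4 − 270)/1 = 163.4 mol/min.
Outlet amounts (n = n₀ + Σ ν·ξ):
  B: 755 − 1(433.4) = 321.6
  G: 0 + 1(433.4) − 1(163.4) = 270
  E: 0 + 1(163.4) = 163.4
Total out = 321.6 + 270 + 163.4 = 755 mol/min.

755 mol/min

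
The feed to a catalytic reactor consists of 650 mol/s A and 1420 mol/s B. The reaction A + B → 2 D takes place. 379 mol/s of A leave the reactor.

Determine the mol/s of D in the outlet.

For A: n = n₀ − 1ξ → 379 = 650 − 1ξ, giving ξ = 271 mol/s.
Outlet amounts (n = n₀ + ν ξ):
  A: 650 − 1(271) = 379
  B: 1420 − 1(271) = 1149
  D: 0 + 2(271) = 542

542 mol/s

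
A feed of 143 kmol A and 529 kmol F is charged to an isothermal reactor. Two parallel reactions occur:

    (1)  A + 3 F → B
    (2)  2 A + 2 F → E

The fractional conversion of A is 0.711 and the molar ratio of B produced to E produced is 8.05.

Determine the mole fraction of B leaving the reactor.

0.205

Conversion of A: A consumed = 0.711 × 143 = 101.7 kmol = 1ξ₁ + 2ξ₂.
Selectivity: 1ξ₁ / (1ξ₂) = 8.05 → ξ₁ = 8.05 ξ₂.
Substitute: (1·8.05 + 2) ξ₂ = 101.7 → ξ₂ = 10.12 kmol, ξ₁ = 81.44 kmol.
Outlet amounts (n = n₀ + Σ ν·ξ):
  A: 143 − 1(81.44) − 2(10.12) = 41.33
  F: 529 − 3(81.44) − 2(10.12) = 264.4
  B: 0 + 1(81.44) = 81.44
  E: 0 + 1(10.12) = 10.12
Total out = 397.3 kmol; y_B = 81.44 / 397.3 = 0.205.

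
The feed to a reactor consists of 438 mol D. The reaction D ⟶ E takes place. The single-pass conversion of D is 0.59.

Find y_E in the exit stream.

D reacted = 0.59 × 438 = 258.4 mol; ν_D = −1, so ξ = 258.4/1 = 258.4 mol.
Outlet amounts (n = n₀ + ν ξ):
  D: 438 − 1(258.4) = 179.6
  E: 0 + 1(258.4) = 258.4
Total out = 438 mol; y_E = 258.4 / 438 = 0.59.

0.59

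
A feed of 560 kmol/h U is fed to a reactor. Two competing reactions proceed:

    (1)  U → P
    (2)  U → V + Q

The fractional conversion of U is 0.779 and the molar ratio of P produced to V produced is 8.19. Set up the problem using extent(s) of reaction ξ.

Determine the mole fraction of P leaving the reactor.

0.64

Conversion of U: U consumed = 0.779 × 560 = 436.2 kmol/h = 1ξ₁ + 1ξ₂.
Selectivity: 1ξ₁ / (1ξ₂) = 8.19 → ξ₁ = 8.19 ξ₂.
Substitute: (1·8.19 + 1) ξ₂ = 436.2 → ξ₂ = 47.47 kmol/h, ξ₁ = 388.8 kmol/h.
Outlet amounts (n = n₀ + Σ ν·ξ):
  U: 560 − 1(388.8) − 1(47.47) = 123.8
  P: 0 + 1(388.8) = 388.8
  V: 0 + 1(47.47) = 47.47
  Q: 0 + 1(47.47) = 47.47
Total out = 607.5 kmol/h; y_P = 388.8 / 607.5 = 0.64.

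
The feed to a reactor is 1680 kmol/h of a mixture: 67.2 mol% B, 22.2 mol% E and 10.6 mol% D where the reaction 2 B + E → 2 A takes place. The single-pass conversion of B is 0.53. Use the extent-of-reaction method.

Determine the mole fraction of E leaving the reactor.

B reacted = 0.53 × 1129 = 598.3 kmol/h; ν_B = −2, so ξ = 598.3/2 = 299.2 kmol/h.
Outlet amounts (n = n₀ + ν ξ):
  B: 1129 − 2(299.2) = 530.6
  E: 373 − 1(299.2) = 73.79
  A: 0 + 2(299.2) = 598.3
  D: 178.1 (inert)
Total out = 1381 kmol/h; y_E = 73.79 / 1381 = 0.05344.

0.0534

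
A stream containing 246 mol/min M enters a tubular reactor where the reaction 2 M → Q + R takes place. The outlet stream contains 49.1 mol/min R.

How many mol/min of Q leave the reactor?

For R: n = n₀ + 1ξ → 49.1 = 0 + 1ξ, giving ξ = 49.1 mol/min.
Outlet amounts (n = n₀ + ν ξ):
  M: 246 − 2(49.1) = 147.8
  Q: 0 + 1(49.1) = 49.1
  R: 0 + 1(49.1) = 49.1

49.1 mol/min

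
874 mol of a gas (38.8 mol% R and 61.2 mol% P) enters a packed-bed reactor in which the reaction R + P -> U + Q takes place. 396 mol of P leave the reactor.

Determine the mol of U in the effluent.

139 mol

For P: n = n₀ − 1ξ → 396 = 534.9 − 1ξ, giving ξ = 138.9 mol.
Outlet amounts (n = n₀ + ν ξ):
  R: 339.1 − 1(138.9) = 200.2
  P: 534.9 − 1(138.9) = 396
  U: 0 + 1(138.9) = 138.9
  Q: 0 + 1(138.9) = 138.9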